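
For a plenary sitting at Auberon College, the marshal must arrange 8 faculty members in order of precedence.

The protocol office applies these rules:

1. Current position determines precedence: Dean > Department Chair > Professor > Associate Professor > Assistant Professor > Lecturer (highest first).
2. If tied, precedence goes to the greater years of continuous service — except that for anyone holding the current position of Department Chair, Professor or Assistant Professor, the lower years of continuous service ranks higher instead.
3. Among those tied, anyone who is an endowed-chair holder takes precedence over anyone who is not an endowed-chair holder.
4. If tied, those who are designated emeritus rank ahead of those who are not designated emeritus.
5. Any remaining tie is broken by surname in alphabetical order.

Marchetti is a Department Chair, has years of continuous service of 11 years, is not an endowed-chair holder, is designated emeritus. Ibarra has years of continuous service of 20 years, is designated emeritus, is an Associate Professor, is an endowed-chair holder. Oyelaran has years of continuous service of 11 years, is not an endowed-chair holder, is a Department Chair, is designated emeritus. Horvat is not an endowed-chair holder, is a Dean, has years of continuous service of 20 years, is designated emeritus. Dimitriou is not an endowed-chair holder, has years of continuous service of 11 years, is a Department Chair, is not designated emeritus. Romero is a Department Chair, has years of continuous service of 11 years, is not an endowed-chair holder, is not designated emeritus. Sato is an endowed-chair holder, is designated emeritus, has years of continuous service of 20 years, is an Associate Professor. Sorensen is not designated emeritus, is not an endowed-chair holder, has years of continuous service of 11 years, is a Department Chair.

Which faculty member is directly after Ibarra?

By current position: Horvat (Dean); then Marchetti, Oyelaran, Dimitriou, Romero and Sorensen (Department Chair); then Ibarra and Sato (Associate Professor).
Marchetti, Oyelaran, Dimitriou, Romero and Sorensen all have years of continuous service 11 years, so the next rule applies.
Marchetti, Oyelaran, Dimitriou, Romero and Sorensen are each not an endowed-chair holder, so the next rule applies.
Among Marchetti, Oyelaran, Dimitriou, Romero and Sorensen, designated emeritus before not designated emeritus: Marchetti and Oyelaran (designated emeritus) before Dimitriou, Romero and Sorensen (not designated emeritus).
Among Marchetti and Oyelaran, alphabetically by surname: Marchetti before Oyelaran.
Among Dimitriou, Romero and Sorensen, alphabetically by surname: Dimitriou before Romero before Sorensen.
Ibarra and Sato both have years of continuous service 20 years, so the next rule applies.
Ibarra and Sato are each an endowed-chair holder, so the next rule applies.
Ibarra and Sato are each designated emeritus, so the next rule applies.
Among Ibarra and Sato, alphabetically by surname: Ibarra before Sato.
Order: Horvat, Marchetti, Oyelaran, Dimitriou, Romero, Sorensen, Ibarra, Sato.

Sato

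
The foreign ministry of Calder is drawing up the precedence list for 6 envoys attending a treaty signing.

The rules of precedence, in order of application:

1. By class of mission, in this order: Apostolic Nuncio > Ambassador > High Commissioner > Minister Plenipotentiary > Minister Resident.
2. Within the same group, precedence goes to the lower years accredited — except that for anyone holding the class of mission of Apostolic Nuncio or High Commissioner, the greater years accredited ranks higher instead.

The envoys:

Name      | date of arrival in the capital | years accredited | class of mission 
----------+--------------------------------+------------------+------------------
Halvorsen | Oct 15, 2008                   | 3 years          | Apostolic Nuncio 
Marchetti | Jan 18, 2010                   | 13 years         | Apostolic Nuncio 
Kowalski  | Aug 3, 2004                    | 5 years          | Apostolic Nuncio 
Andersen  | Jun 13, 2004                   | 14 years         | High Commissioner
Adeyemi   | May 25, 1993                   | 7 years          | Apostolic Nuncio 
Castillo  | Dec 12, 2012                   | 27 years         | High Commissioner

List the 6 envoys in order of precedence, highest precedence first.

Marchetti, Adeyemi, Kowalski, Halvorsen, Castillo, Andersen

By class of mission: Marchetti, Adeyemi, Kowalski and Halvorsen (Apostolic Nuncio); then Castillo and Andersen (High Commissioner).
Among Marchetti, Adeyemi, Kowalski and Halvorsen, by years accredited (higher first) (reversed rule for this group): Marchetti (13 years) before Adeyemi (7 years) before Kowalski (5 years) before Halvorsen (3 years).
Among Castillo and Andersen, by years accredited (higher first) (reversed rule for this group): Castillo (27 years) before Andersen (14 years).
Full order: Marchetti, Adeyemi, Kowalski, Halvorsen, Castillo, Andersen.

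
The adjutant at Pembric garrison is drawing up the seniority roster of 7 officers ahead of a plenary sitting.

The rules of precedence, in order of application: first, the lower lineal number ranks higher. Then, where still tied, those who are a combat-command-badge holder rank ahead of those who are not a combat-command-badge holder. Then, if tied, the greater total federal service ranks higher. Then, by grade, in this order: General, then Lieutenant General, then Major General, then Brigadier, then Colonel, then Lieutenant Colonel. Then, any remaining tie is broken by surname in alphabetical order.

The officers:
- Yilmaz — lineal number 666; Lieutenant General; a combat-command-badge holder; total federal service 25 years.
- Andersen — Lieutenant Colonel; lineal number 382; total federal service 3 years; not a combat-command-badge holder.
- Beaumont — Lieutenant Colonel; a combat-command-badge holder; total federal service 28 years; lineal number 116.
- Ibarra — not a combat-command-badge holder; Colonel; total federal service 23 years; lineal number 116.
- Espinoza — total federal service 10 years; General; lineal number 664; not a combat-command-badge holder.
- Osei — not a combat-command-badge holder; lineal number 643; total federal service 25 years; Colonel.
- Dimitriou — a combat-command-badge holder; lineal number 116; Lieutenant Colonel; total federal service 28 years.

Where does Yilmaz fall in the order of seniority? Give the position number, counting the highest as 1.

7

By lineal number (lower first): Beaumont, Dimitriou and Ibarra (each 116); then Andersen (382); then Osei (643); then Espinoza (664); then Yilmaz (666).
Among Beaumont, Dimitriou and Ibarra, a combat-command-badge holder before not a combat-command-badge holder: Beaumont and Dimitriou (a combat-command-badge holder) before Ibarra (not a combat-command-badge holder).
Beaumont and Dimitriou both have total federal service 28 years, so the next rule applies.
Beaumont and Dimitriou are each Lieutenant Colonel, so the next rule applies.
Among Beaumont and Dimitriou, alphabetically by surname: Beaumont before Dimitriou.
Order: Beaumont, Dimitriou, Ibarra, Andersen, Osei, Espinoza, Yilmaz. So position 7.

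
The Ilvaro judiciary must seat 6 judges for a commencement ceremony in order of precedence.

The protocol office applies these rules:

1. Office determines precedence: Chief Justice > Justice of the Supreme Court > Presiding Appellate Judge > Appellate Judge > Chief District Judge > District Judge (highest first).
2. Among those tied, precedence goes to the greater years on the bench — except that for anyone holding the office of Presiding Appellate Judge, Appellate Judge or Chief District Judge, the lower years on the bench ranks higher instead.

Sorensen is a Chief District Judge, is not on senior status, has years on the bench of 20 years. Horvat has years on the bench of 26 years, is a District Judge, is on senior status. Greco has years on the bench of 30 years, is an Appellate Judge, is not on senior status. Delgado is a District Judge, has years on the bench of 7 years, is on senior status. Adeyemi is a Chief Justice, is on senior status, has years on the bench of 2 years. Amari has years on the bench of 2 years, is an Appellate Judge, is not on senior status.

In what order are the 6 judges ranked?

Adeyemi, Amari, Greco, Sorensen, Horvat, Delgado

By office: Adeyemi (Chief Justice); then Amari and Greco (Appellate Judge); then Sorensen (Chief District Judge); then Horvat and Delgado (District Judge).
Among Amari and Greco, by years on the bench (lower first) (reversed rule for this group): Amari (2 years) before Greco (30 years).
Among Horvat and Delgado, by years on the bench (higher first): Horvat (26 years) before Delgado (7 years).
Full order: Adeyemi, Amari, Greco, Sorensen, Horvat, Delgado.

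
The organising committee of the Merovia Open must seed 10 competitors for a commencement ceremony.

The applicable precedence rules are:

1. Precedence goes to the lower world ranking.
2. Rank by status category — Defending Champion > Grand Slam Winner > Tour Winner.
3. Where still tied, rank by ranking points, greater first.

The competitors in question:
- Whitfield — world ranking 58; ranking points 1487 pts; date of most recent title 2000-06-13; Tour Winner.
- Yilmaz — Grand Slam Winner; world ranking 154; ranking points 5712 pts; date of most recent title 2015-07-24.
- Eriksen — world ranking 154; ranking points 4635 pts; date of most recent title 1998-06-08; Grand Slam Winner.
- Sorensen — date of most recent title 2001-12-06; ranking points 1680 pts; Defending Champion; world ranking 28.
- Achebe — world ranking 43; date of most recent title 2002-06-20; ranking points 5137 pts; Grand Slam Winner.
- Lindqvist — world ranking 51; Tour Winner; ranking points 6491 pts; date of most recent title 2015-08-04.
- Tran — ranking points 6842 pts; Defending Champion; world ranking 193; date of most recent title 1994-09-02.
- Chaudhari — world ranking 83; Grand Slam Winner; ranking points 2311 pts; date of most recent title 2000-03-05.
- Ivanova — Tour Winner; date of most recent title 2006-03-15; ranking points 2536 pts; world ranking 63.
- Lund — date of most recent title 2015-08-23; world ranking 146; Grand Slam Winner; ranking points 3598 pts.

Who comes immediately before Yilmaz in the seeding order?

By world ranking (lower first): Sorensen (28); then Achebe (43); then Lindqvist (51); then Whitfield (58); then Ivanova (63); then Chaudhari (83); then Lund (146); then Yilmaz and Eriksen (both 154); then Tran (193).
Yilmaz and Eriksen are each Grand Slam Winner, so the next rule applies.
Among Yilmaz and Eriksen, by ranking points (higher first): Yilmaz (5712 pts) before Eriksen (4635 pts).
Order: Sorensen, Achebe, Lindqvist, Whitfield, Ivanova, Chaudhari, Lund, Yilmaz, Eriksen, Tran.

Lund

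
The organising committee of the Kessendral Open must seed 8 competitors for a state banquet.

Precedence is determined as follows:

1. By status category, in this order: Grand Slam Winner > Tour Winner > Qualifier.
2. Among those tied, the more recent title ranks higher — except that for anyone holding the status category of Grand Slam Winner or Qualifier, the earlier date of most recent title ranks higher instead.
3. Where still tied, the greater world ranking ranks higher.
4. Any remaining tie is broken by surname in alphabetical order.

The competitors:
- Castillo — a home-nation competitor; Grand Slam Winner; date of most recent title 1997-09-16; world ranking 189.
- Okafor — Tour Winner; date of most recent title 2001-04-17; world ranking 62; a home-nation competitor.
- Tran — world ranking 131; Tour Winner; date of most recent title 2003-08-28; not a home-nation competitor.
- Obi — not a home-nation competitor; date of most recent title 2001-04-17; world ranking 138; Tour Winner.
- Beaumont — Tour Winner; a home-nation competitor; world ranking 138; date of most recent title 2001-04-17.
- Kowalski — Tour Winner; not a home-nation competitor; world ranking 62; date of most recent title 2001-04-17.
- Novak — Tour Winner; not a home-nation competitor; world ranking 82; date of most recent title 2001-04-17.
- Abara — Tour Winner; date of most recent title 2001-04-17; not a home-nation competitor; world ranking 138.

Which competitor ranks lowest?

By status category: Castillo (Grand Slam Winner); then Tran, Abara, Beaumont, Obi, Novak, Kowalski and Okafor (Tour Winner).
Among Tran, Abara, Beaumont, Obi, Novak, Kowalski and Okafor, by date of most recent title (later first): Tran (2003-08-28) before Abara, Beaumont, Obi, Novak, Kowalski and Okafor (2001-04-17).
Among Abara, Beaumont, Obi, Novak, Kowalski and Okafor, by world ranking (higher first): Abara, Beaumont and Obi (138) before Novak (82) before Kowalski and Okafor (62).
Among Abara, Beaumont and Obi, alphabetically by surname: Abara before Beaumont before Obi.
Among Kowalski and Okafor, alphabetically by surname: Kowalski before Okafor.
Order: Castillo, Tran, Abara, Beaumont, Obi, Novak, Kowalski, Okafor.

Okafor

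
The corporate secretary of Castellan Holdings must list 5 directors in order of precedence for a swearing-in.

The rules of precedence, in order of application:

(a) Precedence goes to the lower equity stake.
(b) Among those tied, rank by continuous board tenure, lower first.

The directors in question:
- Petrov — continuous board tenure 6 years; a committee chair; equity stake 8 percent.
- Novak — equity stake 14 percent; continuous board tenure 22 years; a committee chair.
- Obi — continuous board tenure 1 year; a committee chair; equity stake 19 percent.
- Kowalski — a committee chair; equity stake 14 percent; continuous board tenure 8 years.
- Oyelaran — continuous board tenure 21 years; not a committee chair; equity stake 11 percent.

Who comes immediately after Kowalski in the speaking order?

By equity stake (lower first): Petrov (8 percent); then Oyelaran (11 percent); then Kowalski and Novak (both 14 percent); then Obi (19 percent).
Among Kowalski and Novak, by continuous board tenure (lower first): Kowalski (8 years) before Novak (22 years).
Order: Petrov, Oyelaran, Kowalski, Novak, Obi.

Novak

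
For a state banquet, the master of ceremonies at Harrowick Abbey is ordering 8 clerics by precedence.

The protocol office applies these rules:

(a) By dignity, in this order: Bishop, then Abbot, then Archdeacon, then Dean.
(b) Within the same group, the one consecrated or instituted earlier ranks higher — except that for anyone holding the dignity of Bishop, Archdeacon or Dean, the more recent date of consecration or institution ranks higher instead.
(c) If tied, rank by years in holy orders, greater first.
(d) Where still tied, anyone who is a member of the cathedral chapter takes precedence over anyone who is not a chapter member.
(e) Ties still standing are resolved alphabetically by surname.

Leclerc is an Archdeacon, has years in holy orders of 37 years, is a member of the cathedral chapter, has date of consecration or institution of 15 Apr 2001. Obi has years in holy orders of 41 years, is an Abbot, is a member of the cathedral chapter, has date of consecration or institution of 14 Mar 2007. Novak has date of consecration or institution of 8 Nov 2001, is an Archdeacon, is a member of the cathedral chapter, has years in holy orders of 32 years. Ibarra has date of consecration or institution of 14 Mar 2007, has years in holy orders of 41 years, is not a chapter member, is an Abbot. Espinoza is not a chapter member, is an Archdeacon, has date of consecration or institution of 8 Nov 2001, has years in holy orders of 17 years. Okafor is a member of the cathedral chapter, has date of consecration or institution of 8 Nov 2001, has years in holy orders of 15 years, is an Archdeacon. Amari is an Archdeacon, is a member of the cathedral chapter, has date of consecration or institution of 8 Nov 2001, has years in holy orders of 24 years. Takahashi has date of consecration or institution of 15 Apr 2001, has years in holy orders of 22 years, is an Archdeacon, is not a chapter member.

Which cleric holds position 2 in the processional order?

Ibarra

By dignity: Obi and Ibarra (Abbot); then Novak, Amari, Espinoza, Okafor, Leclerc and Takahashi (Archdeacon).
Obi and Ibarra both have date of consecration or institution 14 Mar 2007, so the next rule applies.
Obi and Ibarra both have years in holy orders 41 years, so the next rule applies.
Among Obi and Ibarra, a member of the cathedral chapter before not a chapter member: Obi (a member of the cathedral chapter) before Ibarra (not a chapter member).
Among Novak, Amari, Espinoza, Okafor, Leclerc and Takahashi, by date of consecration or institution (later first) (reversed rule for this group): Novak, Amari, Espinoza and Okafor (8 Nov 2001) before Leclerc and Takahashi (15 Apr 2001).
Among Novak, Amari, Espinoza and Okafor, by years in holy orders (higher first): Novak (32 years) before Amari (24 years) before Espinoza (17 years) before Okafor (15 years).
Among Leclerc and Takahashi, by years in holy orders (higher first): Leclerc (37 years) before Takahashi (22 years).
Order: Obi, Ibarra, Novak, Amari, Espinoza, Okafor, Leclerc, Takahashi.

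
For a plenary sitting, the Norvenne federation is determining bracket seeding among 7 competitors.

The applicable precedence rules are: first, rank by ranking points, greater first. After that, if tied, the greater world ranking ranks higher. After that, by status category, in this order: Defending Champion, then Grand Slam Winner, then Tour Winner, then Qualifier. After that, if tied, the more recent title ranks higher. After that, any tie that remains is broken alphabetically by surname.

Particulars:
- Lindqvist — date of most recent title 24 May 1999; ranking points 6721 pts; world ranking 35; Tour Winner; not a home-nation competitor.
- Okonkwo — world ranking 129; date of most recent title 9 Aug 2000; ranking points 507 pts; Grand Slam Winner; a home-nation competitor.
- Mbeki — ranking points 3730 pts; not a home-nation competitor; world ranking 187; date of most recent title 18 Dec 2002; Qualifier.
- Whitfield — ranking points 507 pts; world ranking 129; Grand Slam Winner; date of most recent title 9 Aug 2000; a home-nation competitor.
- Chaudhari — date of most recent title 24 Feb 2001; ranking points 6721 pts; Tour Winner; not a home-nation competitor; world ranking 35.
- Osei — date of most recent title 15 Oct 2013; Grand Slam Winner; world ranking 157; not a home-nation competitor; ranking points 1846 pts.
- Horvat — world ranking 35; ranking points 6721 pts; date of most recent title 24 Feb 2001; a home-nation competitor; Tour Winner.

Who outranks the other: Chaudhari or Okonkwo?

By ranking points (higher first): Chaudhari, Horvat and Lindqvist (each 6721 pts); then Mbeki (3730 pts); then Osei (1846 pts); then Okonkwo and Whitfield (both 507 pts).
Chaudhari, Horvat and Lindqvist all have world ranking 35, so the next rule applies.
Chaudhari, Horvat and Lindqvist are each Tour Winner, so the next rule applies.
Among Chaudhari, Horvat and Lindqvist, by date of most recent title (later first): Chaudhari and Horvat (24 Feb 2001) before Lindqvist (24 May 1999).
Among Chaudhari and Horvat, alphabetically by surname: Chaudhari before Horvat.
Okonkwo and Whitfield both have world ranking 129, so the next rule applies.
Okonkwo and Whitfield are each Grand Slam Winner, so the next rule applies.
Okonkwo and Whitfield both have date of most recent title 9 Aug 2000, so the next rule applies.
Among Okonkwo and Whitfield, alphabetically by surname: Okonkwo before Whitfield.
So Chaudhari takes precedence.

Chaudhari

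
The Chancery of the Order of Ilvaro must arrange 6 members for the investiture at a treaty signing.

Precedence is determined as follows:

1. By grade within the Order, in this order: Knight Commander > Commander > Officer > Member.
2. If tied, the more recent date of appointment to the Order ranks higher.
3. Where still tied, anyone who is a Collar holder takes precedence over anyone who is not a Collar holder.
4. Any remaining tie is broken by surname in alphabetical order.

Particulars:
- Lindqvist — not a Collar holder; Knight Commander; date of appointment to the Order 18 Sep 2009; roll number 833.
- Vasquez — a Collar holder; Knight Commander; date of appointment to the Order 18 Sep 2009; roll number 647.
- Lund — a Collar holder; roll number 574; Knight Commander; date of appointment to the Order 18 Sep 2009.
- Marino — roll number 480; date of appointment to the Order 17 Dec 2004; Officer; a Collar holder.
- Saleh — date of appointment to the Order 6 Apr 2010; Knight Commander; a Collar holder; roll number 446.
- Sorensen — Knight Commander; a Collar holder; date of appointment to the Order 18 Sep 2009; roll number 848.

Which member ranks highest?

Saleh

By grade within the Order: Saleh, Lund, Sorensen, Vasquez and Lindqvist (Knight Commander); then Marino (Officer).
Among Saleh, Lund, Sorensen, Vasquez and Lindqvist, by date of appointment to the Order (later first): Saleh (6 Apr 2010) before Lund, Sorensen, Vasquez and Lindqvist (18 Sep 2009).
Among Lund, Sorensen, Vasquez and Lindqvist, a Collar holder before not a Collar holder: Lund, Sorensen and Vasquez (a Collar holder) before Lindqvist (not a Collar holder).
Among Lund, Sorensen and Vasquez, alphabetically by surname: Lund before Sorensen before Vasquez.
Order: Saleh, Lund, Sorensen, Vasquez, Lindqvist, Marino.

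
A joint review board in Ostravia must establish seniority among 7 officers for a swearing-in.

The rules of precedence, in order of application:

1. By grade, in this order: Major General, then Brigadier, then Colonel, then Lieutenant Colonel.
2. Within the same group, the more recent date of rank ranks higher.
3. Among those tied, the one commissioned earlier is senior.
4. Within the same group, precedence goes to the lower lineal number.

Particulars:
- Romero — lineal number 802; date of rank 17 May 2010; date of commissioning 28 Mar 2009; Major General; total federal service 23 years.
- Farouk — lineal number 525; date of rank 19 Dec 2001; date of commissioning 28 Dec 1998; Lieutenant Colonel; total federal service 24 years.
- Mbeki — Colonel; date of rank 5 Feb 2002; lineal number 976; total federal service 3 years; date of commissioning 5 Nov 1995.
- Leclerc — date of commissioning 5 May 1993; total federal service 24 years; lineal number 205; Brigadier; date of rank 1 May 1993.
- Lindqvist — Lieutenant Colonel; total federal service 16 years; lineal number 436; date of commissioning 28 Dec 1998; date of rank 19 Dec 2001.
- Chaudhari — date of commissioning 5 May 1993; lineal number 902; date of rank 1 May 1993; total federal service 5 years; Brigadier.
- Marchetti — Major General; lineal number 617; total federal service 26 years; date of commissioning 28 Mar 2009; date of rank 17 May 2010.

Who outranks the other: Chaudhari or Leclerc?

By grade: Marchetti and Romero (Major General); then Leclerc and Chaudhari (Brigadier); then Mbeki (Colonel); then Lindqvist and Farouk (Lieutenant Colonel).
Marchetti and Romero both have date of rank 17 May 2010, so the next rule applies.
Marchetti and Romero both have date of commissioning 28 Mar 2009, so the next rule applies.
Among Marchetti and Romero, by lineal number (lower first): Marchetti (617) before Romero (802).
Leclerc and Chaudhari both have date of rank 1 May 1993, so the next rule applies.
Leclerc and Chaudhari both have date of commissioning 5 May 1993, so the next rule applies.
Among Leclerc and Chaudhari, by lineal number (lower first): Leclerc (205) before Chaudhari (902).
Lindqvist and Farouk both have date of rank 19 Dec 2001, so the next rule applies.
Lindqvist and Farouk both have date of commissioning 28 Dec 1998, so the next rule applies.
Among Lindqvist and Farouk, by lineal number (lower first): Lindqvist (436) before Farouk (525).
So Leclerc takes precedence.

Leclerc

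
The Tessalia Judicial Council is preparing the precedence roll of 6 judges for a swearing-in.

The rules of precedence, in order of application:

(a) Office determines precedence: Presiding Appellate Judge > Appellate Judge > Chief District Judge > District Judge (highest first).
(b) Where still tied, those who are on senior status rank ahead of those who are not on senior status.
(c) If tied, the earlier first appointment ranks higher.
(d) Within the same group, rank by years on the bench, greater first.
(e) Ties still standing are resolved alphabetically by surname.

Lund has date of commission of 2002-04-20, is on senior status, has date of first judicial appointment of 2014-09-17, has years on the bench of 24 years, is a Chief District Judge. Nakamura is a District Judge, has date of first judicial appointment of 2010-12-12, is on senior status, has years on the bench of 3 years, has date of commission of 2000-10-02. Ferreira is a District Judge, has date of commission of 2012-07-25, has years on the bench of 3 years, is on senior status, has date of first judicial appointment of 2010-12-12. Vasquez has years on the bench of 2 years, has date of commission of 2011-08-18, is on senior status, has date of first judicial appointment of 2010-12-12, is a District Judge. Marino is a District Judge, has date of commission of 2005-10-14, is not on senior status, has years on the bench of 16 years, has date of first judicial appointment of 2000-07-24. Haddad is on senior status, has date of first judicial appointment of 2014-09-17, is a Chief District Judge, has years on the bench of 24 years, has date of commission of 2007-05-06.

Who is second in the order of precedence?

By office: Haddad and Lund (Chief District Judge); then Ferreira, Nakamura, Vasquez and Marino (District Judge).
Haddad and Lund are each on senior status, so the next rule applies.
Haddad and Lund both have date of first judicial appointment 2014-09-17, so the next rule applies.
Haddad and Lund both have years on the bench 24 years, so the next rule applies.
Among Haddad and Lund, alphabetically by surname: Haddad before Lund.
Among Ferreira, Nakamura, Vasquez and Marino, on senior status before not on senior status: Ferreira, Nakamura and Vasquez (on senior status) before Marino (not on senior status).
Ferreira, Nakamura and Vasquez all have date of first judicial appointment 2010-12-12, so the next rule applies.
Among Ferreira, Nakamura and Vasquez, by years on the bench (higher first): Ferreira and Nakamura (3 years) before Vasquez (2 years).
Among Ferreira and Nakamura, alphabetically by surname: Ferreira before Nakamura.
Order: Haddad, Lund, Ferreira, Nakamura, Vasquez, Marino.

Lund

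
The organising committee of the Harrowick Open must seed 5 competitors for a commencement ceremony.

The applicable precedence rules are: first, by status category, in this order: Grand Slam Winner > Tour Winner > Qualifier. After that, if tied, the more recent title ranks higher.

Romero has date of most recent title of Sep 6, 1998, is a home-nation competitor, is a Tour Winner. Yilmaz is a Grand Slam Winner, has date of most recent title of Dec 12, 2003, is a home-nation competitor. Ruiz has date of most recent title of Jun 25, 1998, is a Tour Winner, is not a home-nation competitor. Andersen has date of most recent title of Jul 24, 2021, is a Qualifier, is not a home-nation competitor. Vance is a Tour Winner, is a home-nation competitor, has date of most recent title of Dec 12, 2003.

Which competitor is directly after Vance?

Romero

By status category: Yilmaz (Grand Slam Winner); then Vance, Romero and Ruiz (Tour Winner); then Andersen (Qualifier).
Among Vance, Romero and Ruiz, by date of most recent title (later first): Vance (Dec 12, 2003) before Romero (Sep 6, 1998) before Ruiz (Jun 25, 1998).
Order: Yilmaz, Vance, Romero, Ruiz, Andersen.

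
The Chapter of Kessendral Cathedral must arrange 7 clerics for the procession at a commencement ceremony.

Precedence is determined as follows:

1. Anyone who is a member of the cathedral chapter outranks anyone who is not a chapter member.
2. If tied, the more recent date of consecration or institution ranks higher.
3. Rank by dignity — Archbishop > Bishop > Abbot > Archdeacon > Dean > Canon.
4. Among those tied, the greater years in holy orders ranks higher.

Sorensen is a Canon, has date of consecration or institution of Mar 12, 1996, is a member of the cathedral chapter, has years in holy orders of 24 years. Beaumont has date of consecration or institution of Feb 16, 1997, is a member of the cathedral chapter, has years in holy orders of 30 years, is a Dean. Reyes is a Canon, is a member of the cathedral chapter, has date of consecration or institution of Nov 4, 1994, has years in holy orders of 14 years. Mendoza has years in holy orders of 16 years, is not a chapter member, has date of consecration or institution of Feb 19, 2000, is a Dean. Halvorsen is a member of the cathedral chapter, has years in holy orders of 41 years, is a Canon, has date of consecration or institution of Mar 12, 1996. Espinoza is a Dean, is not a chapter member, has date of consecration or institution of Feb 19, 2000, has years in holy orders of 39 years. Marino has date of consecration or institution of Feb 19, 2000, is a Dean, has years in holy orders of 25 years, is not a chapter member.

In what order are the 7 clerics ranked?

Beaumont, Halvorsen, Sorensen, Reyes, Espinoza, Marino, Mendoza

By the first rule: Beaumont, Halvorsen, Sorensen and Reyes (each a member of the cathedral chapter); then Espinoza, Marino and Mendoza (each not a chapter member).
Among Beaumont, Halvorsen, Sorensen and Reyes, by date of consecration or institution (later first): Beaumont (Feb 16, 1997) before Halvorsen and Sorensen (Mar 12, 1996) before Reyes (Nov 4, 1994).
Halvorsen and Sorensen are each Canon, so the next rule applies.
Among Halvorsen and Sorensen, by years in holy orders (higher first): Halvorsen (41 years) before Sorensen (24 years).
Espinoza, Marino and Mendoza all have date of consecration or institution Feb 19, 2000, so the next rule applies.
Espinoza, Marino and Mendoza are each Dean, so the next rule applies.
Among Espinoza, Marino and Mendoza, by years in holy orders (higher first): Espinoza (39 years) before Marino (25 years) before Mendoza (16 years).
Full order: Beaumont, Halvorsen, Sorensen, Reyes, Espinoza, Marino, Mendoza.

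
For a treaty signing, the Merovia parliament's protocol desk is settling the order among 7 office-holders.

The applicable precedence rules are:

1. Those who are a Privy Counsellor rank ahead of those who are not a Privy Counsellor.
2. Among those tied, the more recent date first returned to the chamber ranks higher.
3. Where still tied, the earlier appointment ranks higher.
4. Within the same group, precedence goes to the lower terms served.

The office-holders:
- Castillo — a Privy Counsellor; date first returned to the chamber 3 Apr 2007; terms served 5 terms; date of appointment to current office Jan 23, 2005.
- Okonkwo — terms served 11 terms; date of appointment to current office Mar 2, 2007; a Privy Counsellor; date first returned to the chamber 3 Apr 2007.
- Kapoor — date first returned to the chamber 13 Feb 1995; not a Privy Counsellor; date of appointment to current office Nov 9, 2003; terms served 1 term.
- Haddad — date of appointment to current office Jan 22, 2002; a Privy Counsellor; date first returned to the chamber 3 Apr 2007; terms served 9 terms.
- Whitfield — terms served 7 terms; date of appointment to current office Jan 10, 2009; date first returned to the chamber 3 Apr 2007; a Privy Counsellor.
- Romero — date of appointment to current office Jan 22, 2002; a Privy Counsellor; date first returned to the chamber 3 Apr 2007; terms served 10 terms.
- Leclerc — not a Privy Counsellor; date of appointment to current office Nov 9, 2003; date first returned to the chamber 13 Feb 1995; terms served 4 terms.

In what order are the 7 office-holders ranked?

By the first rule: Haddad, Romero, Castillo, Okonkwo and Whitfield (each a Privy Counsellor); then Kapoor and Leclerc (both not a Privy Counsellor).
Haddad, Romero, Castillo, Okonkwo and Whitfield all have date first returned to the chamber 3 Apr 2007, so the next rule applies.
Among Haddad, Romero, Castillo, Okonkwo and Whitfield, by date of appointment to current office (earlier first): Haddad and Romero (Jan 22, 2002) before Castillo (Jan 23, 2005) before Okonkwo (Mar 2, 2007) before Whitfield (Jan 10, 2009).
Among Haddad and Romero, by terms served (lower first): Haddad (9 terms) before Romero (10 terms).
Kapoor and Leclerc both have date first returned to the chamber 13 Feb 1995, so the next rule applies.
Kapoor and Leclerc both have date of appointment to current office Nov 9, 2003, so the next rule applies.
Among Kapoor and Leclerc, by terms served (lower first): Kapoor (1 term) before Leclerc (4 terms).
Full order: Haddad, Romero, Castillo, Okonkwo, Whitfield, Kapoor, Leclerc.

Haddad, Romero, Castillo, Okonkwo, Whitfield, Kapoor, Leclerc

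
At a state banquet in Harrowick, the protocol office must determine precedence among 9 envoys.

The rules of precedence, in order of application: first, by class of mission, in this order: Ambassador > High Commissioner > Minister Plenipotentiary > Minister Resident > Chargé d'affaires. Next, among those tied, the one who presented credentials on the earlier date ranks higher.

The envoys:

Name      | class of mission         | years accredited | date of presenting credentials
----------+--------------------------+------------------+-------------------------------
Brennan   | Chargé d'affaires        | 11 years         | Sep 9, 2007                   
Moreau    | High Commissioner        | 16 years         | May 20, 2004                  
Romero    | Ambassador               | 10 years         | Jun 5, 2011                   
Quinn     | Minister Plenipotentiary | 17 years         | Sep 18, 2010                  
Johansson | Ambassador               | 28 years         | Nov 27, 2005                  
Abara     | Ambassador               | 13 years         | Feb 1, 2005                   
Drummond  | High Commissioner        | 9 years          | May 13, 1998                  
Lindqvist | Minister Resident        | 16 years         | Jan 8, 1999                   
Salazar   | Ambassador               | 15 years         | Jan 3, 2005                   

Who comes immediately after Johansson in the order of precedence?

By class of mission: Salazar, Abara, Johansson and Romero (Ambassador); then Drummond and Moreau (High Commissioner); then Quinn (Minister Plenipotentiary); then Lindqvist (Minister Resident); then Brennan (Chargé d'affaires).
Among Salazar, Abara, Johansson and Romero, by date of presenting credentials (earlier first): Salazar (Jan 3, 2005) before Abara (Feb 1, 2005) before Johansson (Nov 27, 2005) before Romero (Jun 5, 2011).
Among Drummond and Moreau, by date of presenting credentials (earlier first): Drummond (May 13, 1998) before Moreau (May 20, 2004).
Order: Salazar, Abara, Johansson, Romero, Drummond, Moreau, Quinn, Lindqvist, Brennan.

Romero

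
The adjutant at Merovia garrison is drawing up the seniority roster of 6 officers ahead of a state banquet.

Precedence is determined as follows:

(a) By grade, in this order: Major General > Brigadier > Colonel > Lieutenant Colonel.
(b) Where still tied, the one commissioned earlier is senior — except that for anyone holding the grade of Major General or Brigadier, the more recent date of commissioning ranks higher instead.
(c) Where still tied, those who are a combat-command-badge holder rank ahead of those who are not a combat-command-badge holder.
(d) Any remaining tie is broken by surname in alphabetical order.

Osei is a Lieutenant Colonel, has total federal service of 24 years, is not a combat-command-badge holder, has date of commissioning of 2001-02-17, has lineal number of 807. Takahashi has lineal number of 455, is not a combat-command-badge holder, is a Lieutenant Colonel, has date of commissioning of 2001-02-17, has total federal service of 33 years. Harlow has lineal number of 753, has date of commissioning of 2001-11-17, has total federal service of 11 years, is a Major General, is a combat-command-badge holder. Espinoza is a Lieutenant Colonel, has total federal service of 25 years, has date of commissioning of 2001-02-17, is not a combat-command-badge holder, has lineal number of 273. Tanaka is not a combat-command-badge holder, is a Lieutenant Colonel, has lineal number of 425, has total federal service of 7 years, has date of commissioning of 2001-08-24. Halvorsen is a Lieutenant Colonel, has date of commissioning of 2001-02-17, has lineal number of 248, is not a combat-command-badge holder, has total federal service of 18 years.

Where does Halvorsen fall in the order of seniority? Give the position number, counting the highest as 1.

By grade: Harlow (Major General); then Espinoza, Halvorsen, Osei, Takahashi and Tanaka (Lieutenant Colonel).
Among Espinoza, Halvorsen, Osei, Takahashi and Tanaka, by date of commissioning (earlier first): Espinoza, Halvorsen, Osei and Takahashi (2001-02-17) before Tanaka (2001-08-24).
Espinoza, Halvorsen, Osei and Takahashi are each not a combat-command-badge holder, so the next rule applies.
Among Espinoza, Halvorsen, Osei and Takahashi, alphabetically by surname: Espinoza before Halvorsen before Osei before Takahashi.
Order: Harlow, Espinoza, Halvorsen, Osei, Takahashi, Tanaka. So position 3.

3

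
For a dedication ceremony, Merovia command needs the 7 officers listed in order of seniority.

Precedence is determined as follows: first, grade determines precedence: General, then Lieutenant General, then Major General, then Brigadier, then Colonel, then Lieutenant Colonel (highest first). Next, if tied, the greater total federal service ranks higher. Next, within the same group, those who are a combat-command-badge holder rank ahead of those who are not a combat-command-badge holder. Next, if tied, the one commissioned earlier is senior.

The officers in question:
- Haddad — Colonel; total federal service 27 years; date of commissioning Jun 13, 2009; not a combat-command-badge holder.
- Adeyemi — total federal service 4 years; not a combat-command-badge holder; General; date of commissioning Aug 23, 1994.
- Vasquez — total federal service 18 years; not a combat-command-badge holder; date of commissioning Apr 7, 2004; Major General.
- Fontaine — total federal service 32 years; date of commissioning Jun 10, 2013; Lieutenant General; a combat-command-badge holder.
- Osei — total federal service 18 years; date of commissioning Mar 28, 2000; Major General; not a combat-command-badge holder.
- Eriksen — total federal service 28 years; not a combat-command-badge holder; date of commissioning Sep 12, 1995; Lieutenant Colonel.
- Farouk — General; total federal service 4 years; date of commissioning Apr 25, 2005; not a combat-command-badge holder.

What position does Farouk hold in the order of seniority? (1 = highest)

By grade: Adeyemi and Farouk (General); then Fontaine (Lieutenant General); then Osei and Vasquez (Major General); then Haddad (Colonel); then Eriksen (Lieutenant Colonel).
Adeyemi and Farouk both have total federal service 4 years, so the next rule applies.
Adeyemi and Farouk are each not a combat-command-badge holder, so the next rule applies.
Among Adeyemi and Farouk, by date of commissioning (earlier first): Adeyemi (Aug 23, 1994) before Farouk (Apr 25, 2005).
Osei and Vasquez both have total federal service 18 years, so the next rule applies.
Osei and Vasquez are each not a combat-command-badge holder, so the next rule applies.
Among Osei and Vasquez, by date of commissioning (earlier first): Osei (Mar 28, 2000) before Vasquez (Apr 7, 2004).
Order: Adeyemi, Farouk, Fontaine, Osei, Vasquez, Haddad, Eriksen. So position 2.

2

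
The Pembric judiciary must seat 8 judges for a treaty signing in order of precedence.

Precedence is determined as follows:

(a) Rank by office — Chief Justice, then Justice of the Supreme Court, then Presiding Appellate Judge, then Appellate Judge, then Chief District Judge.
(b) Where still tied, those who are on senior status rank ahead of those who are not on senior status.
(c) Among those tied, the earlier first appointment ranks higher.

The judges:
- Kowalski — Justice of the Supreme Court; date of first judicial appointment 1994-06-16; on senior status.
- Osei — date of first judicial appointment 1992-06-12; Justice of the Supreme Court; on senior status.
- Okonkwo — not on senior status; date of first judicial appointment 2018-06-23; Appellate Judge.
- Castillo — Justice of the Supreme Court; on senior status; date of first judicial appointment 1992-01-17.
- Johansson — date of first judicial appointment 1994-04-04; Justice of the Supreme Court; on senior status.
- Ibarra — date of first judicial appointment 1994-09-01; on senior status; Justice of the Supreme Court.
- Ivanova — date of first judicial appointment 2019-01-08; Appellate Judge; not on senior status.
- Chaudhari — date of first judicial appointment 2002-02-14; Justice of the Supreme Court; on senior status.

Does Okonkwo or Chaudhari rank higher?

Chaudhari

By office: Castillo, Osei, Johansson, Kowalski, Ibarra and Chaudhari (Justice of the Supreme Court); then Okonkwo and Ivanova (Appellate Judge).
Castillo, Osei, Johansson, Kowalski, Ibarra and Chaudhari are each on senior status, so the next rule applies.
Among Castillo, Osei, Johansson, Kowalski, Ibarra and Chaudhari, by date of first judicial appointment (earlier first): Castillo (1992-01-17) before Osei (1992-06-12) before Johansson (1994-04-04) before Kowalski (1994-06-16) before Ibarra (1994-09-01) before Chaudhari (2002-02-14).
Okonkwo and Ivanova are each not on senior status, so the next rule applies.
Among Okonkwo and Ivanova, by date of first judicial appointment (earlier first): Okonkwo (2018-06-23) before Ivanova (2019-01-08).
So Chaudhari takes precedence.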